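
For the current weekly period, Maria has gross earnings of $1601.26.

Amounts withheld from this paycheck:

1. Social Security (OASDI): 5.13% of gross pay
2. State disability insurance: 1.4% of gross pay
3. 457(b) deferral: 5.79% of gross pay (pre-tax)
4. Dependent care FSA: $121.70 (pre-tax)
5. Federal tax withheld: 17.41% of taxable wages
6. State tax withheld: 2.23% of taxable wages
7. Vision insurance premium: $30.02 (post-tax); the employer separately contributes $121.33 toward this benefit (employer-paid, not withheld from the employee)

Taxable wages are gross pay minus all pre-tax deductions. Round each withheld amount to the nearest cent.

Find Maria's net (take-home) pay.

457(b) deferral: $1601.26 × 0.0579 = $92.71
Dependent care FSA: $121.70
Pre-tax total = $92.71 + $121.70 = $214.41
Taxable wages = $1601.26 − $214.41 = $1386.85
Federal tax withheld: $1386.85 × 0.1741 = $241.45
State tax withheld: $1386.85 × 0.0223 = $30.93
State disability insurance: $1601.26 × 0.014 = $22.42
Social Security (OASDI): $1601.26 × 0.0513 = $82.14
Vision insurance premium: $30.02
(Employer's $121.33 toward vision insurance premium is not withheld from the employee.)
Total deductions = $92.71 + $121.70 + $241.45 + $30.93 + $22.42 + $82.14 + $30.02 = $621.37
Net pay = $1601.26 − $621.37 = $979.89

$979.89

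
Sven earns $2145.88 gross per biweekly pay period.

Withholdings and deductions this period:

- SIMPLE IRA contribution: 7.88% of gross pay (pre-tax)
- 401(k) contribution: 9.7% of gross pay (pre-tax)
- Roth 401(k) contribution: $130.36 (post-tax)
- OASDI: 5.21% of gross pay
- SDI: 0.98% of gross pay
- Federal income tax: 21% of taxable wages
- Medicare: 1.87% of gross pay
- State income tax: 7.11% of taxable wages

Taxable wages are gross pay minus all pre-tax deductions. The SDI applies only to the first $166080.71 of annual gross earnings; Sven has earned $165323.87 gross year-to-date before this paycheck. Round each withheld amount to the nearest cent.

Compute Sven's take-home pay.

$981.76

401(k) contribution: $2145.88 × 0.097 = $208.15
SIMPLE IRA contribution: $2145.88 × 0.0788 = $169.10
Pre-tax total = $208.15 + $169.10 = $377.25
Taxable wages = $2145.88 − $377.25 = $1768.63
Federal income tax: $1768.63 × 0.21 = $371.41
State income tax: $1768.63 × 0.0711 = $125.75
SDI: only $166080.71 − $165323.87 = $756.84 of this check is subject → $756.84 × 0.0098 = $7.42
OASDI: $2145.88 × 0.0521 = $111.80
Medicare: $2145.88 × 0.0187 = $40.13
Roth 401(k) contribution: $130.36
Total deductions = $208.15 + $169.10 + $371.41 + $125.75 + $7.42 + $111.80 + $40.13 + $130.36 = $1164.12
Net pay = $2145.88 − $1164.12 = $981.76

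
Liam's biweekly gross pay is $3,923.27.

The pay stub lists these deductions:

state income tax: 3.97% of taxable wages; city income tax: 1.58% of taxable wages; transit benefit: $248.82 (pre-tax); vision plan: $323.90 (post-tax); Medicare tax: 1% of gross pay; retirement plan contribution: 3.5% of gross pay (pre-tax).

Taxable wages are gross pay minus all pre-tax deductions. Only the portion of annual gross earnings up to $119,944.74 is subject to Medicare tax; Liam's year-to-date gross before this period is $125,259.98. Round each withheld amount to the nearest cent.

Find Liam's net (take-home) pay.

Transit benefit: $248.82
Retirement plan contribution: $3,923.27 × 0.035 = $137.31
Pre-tax total = $248.82 + $137.31 = $386.13
Taxable wages = $3,923.27 − $386.13 = $3,537.14
State income tax: $3,537.14 × 0.0397 = $140.42
City income tax: $3,537.14 × 0.0158 = $55.89
Medicare tax: annual cap $119,944.74 already reached (YTD $125,259.98), so $0.00
Vision plan: $323.90
Total deductions = $248.82 + $137.31 + $140.42 + $55.89 + $0.00 + $323.90 = $906.34
Net pay = $3,923.27 − $906.34 = $3,016.93

$3,016.93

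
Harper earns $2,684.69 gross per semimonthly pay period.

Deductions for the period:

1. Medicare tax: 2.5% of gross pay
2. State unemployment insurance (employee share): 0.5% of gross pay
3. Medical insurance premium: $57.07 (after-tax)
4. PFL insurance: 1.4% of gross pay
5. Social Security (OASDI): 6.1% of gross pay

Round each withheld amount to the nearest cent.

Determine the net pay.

Social Security (OASDI): $2,684.69 × 0.061 = $163.77
State unemployment insurance (employee share): $2,684.69 × 0.005 = $13.42
PFL insurance: $2,684.69 × 0.014 = $37.59
Medicare tax: $2,684.69 × 0.025 = $67.12
Medical insurance premium: $57.07
Total deductions = $163.77 + $13.42 + $37.59 + $67.12 + $57.07 = $338.97
Net pay = $2,684.69 − $338.97 = $2,345.72

$2,345.72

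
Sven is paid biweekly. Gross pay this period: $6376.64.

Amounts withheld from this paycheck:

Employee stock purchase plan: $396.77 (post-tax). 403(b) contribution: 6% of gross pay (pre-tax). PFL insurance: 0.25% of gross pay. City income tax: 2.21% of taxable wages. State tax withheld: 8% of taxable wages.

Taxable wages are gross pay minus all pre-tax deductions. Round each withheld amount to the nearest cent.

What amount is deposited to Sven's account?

403(b) contribution: $6376.64 × 0.06 = $382.60
Taxable wages = $6376.64 − $382.60 = $5994.04
State tax withheld: $5994.04 × 0.08 = $479.52
City income tax: $5994.04 × 0.0221 = $132.47
PFL insurance: $6376.64 × 0.0025 = $15.94
Employee stock purchase plan: $396.77
Total deductions = $382.60 + $479.52 + $132.47 + $15.94 + $396.77 = $1407.30
Net pay = $6376.64 − $1407.30 = $4969.34

$4969.34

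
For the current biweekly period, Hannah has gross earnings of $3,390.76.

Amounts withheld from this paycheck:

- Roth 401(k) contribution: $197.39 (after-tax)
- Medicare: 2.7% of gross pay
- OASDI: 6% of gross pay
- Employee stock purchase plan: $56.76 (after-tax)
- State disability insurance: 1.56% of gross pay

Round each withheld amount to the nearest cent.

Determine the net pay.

Medicare: $3,390.76 × 0.027 = $91.55
State disability insurance: $3,390.76 × 0.0156 = $52.90
OASDI: $3,390.76 × 0.06 = $203.45
Employee stock purchase plan: $56.76
Roth 401(k) contribution: $197.39
Total deductions = $91.55 + $52.90 + $203.45 + $56.76 + $197.39 = $602.05
Net pay = $3,390.76 − $602.05 = $2,788.71

$2,788.71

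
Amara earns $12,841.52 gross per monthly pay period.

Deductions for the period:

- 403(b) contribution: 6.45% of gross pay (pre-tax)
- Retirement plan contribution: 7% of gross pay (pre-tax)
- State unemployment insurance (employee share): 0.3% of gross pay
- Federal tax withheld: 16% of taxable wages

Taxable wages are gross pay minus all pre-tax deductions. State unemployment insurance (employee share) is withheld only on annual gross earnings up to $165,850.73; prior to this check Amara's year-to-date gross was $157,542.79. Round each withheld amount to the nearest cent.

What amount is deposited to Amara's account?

403(b) contribution: $12,841.52 × 0.0645 = $828.28
Retirement plan contribution: $12,841.52 × 0.07 = $898.91
Pre-tax total = $828.28 + $898.91 = $1,727.19
Taxable wages = $12,841.52 − $1,727.19 = $11,114.33
Federal tax withheld: $11,114.33 × 0.16 = $1,778.29
State unemployment insurance (employee share): only $165,850.73 − $157,542.79 = $8,307.94 of this check is subject → $8,307.94 × 0.003 = $24.92
Total deductions = $828.28 + $898.91 + $1,778.29 + $24.92 = $3,530.40
Net pay = $12,841.52 − $3,530.40 = $9,311.12

$9,311.12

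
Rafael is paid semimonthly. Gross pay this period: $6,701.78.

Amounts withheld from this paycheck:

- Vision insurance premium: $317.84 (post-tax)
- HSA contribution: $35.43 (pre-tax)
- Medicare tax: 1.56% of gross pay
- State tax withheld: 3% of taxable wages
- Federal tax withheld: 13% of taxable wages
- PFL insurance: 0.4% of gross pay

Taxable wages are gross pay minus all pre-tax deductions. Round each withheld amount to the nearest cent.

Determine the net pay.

HSA contribution: $35.43
Taxable wages = $6,701.78 − $35.43 = $6,666.35
State tax withheld: $6,666.35 × 0.03 = $199.99
Federal tax withheld: $6,666.35 × 0.13 = $866.63
Medicare tax: $6,701.78 × 0.0156 = $104.55
PFL insurance: $6,701.78 × 0.004 = $26.81
Vision insurance premium: $317.84
Total deductions = $35.43 + $199.99 + $866.63 + $104.55 + $26.81 + $317.84 = $1,551.25
Net pay = $6,701.78 − $1,551.25 = $5,150.53

$5,150.53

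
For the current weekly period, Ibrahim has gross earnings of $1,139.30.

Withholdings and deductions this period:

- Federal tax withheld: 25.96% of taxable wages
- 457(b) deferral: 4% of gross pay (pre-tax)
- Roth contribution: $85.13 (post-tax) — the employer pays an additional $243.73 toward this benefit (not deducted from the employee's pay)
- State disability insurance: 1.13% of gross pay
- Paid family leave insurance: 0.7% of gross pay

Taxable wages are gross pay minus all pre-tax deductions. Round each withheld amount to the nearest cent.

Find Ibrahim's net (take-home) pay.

457(b) deferral: $1,139.30 × 0.04 = $45.57
Taxable wages = $1,139.30 − $45.57 = $1,093.73
Federal tax withheld: $1,093.73 × 0.2596 = $283.93
State disability insurance: $1,139.30 × 0.0113 = $12.87
Paid family leave insurance: $1,139.30 × 0.007 = $7.98
Roth contribution: $85.13
(Employer's $243.73 toward Roth contribution is not withheld from the employee.)
Total deductions = $45.57 + $283.93 + $12.87 + $7.98 + $85.13 = $435.48
Net pay = $1,139.30 − $435.48 = $703.82

$703.82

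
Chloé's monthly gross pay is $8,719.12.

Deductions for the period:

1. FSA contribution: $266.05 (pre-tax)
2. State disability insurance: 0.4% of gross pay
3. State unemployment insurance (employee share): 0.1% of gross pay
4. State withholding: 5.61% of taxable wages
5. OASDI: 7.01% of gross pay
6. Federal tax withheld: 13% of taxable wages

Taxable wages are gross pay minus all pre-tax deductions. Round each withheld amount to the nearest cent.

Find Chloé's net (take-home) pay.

FSA contribution: $266.05
Taxable wages = $8,719.12 − $266.05 = $8,453.07
Federal tax withheld: $8,453.07 × 0.13 = $1,098.90
State withholding: $8,453.07 × 0.0561 = $474.22
State disability insurance: $8,719.12 × 0.004 = $34.88
State unemployment insurance (employee share): $8,719.12 × 0.001 = $8.72
OASDI: $8,719.12 × 0.0701 = $611.21
Total deductions = $266.05 + $1,098.90 + $474.22 + $34.88 + $8.72 + $611.21 = $2,493.98
Net pay = $8,719.12 − $2,493.98 = $6,225.14

$6,225.14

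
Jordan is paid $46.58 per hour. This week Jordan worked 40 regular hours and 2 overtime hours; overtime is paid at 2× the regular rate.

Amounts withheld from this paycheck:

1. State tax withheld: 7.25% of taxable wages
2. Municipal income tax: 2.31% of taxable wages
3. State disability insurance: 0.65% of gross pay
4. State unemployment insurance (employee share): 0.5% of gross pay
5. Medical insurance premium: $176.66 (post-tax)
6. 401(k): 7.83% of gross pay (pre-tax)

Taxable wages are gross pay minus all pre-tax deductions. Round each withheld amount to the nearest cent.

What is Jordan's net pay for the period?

$1,508.21

Regular pay: 40 × $46.58 = $1,863.20
Overtime pay: 2 × $46.58 × 2 = $186.32
Gross pay = $1,863.20 + $186.32 = $2,049.52
401(k): $2,049.52 × 0.0783 = $160.48
Taxable wages = $2,049.52 − $160.48 = $1,889.04
Municipal income tax: $1,889.04 × 0.0231 = $43.64
State tax withheld: $1,889.04 × 0.0725 = $136.96
State disability insurance: $2,049.52 × 0.0065 = $13.32
State unemployment insurance (employee share): $2,049.52 × 0.005 = $10.25
Medical insurance premium: $176.66
Total deductions = $160.48 + $43.64 + $136.96 + $13.32 + $10.25 + $176.66 = $541.31
Net pay = $2,049.52 − $541.31 = $1,508.21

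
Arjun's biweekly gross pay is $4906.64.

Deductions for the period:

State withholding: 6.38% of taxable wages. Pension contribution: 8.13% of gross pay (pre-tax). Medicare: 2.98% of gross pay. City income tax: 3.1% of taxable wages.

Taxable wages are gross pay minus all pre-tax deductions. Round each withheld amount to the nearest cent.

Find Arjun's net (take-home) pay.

Pension contribution: $4906.64 × 0.0813 = $398.91
Taxable wages = $4906.64 − $398.91 = $4507.73
State withholding: $4507.73 × 0.0638 = $287.59
City income tax: $4507.73 × 0.031 = $139.74
Medicare: $4906.64 × 0.0298 = $146.22
Total deductions = $398.91 + $287.59 + $139.74 + $146.22 = $972.46
Net pay = $4906.64 − $972.46 = $3934.18

$3934.18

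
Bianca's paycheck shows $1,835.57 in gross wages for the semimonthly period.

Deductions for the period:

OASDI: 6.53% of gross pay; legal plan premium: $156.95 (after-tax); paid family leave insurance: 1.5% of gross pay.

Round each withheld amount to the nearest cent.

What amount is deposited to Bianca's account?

$1,531.23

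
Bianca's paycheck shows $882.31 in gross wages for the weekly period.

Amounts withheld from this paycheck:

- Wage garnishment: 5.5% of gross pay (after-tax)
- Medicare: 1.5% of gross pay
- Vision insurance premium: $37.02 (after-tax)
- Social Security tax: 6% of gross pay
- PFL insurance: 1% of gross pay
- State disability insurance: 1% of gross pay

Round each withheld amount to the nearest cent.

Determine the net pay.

$712.95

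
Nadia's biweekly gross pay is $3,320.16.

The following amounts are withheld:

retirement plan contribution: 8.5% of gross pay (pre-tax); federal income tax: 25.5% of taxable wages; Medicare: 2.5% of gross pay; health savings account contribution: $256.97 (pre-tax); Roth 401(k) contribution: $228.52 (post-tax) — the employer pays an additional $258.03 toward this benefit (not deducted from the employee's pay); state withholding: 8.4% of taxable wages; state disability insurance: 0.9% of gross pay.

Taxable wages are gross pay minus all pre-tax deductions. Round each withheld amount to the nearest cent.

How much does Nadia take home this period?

$1,496.83

Health savings account contribution: $256.97
Retirement plan contribution: $3,320.16 × 0.085 = $282.21
Pre-tax total = $256.97 + $282.21 = $539.18
Taxable wages = $3,320.16 − $539.18 = $2,780.98
Federal income tax: $2,780.98 × 0.255 = $709.15
State withholding: $2,780.98 × 0.084 = $233.60
Medicare: $3,320.16 × 0.025 = $83.00
State disability insurance: $3,320.16 × 0.009 = $29.88
Roth 401(k) contribution: $228.52
(Employer's $258.03 toward Roth 401(k) contribution is not withheld from the employee.)
Total deductions = $256.97 + $282.21 + $709.15 + $233.60 + $83.00 + $29.88 + $228.52 = $1,823.33
Net pay = $3,320.16 − $1,823.33 = $1,496.83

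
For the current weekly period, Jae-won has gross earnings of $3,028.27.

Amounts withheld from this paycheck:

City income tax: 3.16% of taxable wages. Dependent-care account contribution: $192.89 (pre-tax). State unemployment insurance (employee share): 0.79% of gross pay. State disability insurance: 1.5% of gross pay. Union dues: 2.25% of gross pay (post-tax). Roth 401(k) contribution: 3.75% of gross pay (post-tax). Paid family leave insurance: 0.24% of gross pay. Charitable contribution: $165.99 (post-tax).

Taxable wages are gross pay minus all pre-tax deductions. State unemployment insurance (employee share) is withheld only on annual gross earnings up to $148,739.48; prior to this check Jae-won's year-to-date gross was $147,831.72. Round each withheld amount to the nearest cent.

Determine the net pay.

Dependent-care account contribution: $192.89
Taxable wages = $3,028.27 − $192.89 = $2,835.38
City income tax: $2,835.38 × 0.0316 = $89.60
Paid family leave insurance: $3,028.27 × 0.0024 = $7.27
State unemployment insurance (employee share): only $148,739.48 − $147,831.72 = $907.76 of this check is subject → $907.76 × 0.0079 = $7.17
State disability insurance: $3,028.27 × 0.015 = $45.42
Union dues: $3,028.27 × 0.0225 = $68.14
Roth 401(k) contribution: $3,028.27 × 0.0375 = $113.56
Charitable contribution: $165.99
Total deductions = $192.89 + $89.60 + $7.27 + $7.17 + $45.42 + $68.14 + $113.56 + $165.99 = $690.04
Net pay = $3,028.27 − $690.04 = $2,338.23

$2,338.23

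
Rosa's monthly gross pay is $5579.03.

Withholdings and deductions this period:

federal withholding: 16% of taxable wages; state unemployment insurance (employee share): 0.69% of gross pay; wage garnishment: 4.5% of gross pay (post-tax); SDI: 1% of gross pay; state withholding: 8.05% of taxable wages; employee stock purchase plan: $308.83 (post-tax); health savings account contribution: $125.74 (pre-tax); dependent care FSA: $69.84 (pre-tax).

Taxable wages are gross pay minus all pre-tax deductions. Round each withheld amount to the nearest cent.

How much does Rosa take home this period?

Health savings account contribution: $125.74
Dependent care FSA: $69.84
Pre-tax total = $125.74 + $69.84 = $195.58
Taxable wages = $5579.03 − $195.58 = $5383.45
State withholding: $5383.45 × 0.0805 = $433.37
Federal withholding: $5383.45 × 0.16 = $861.35
State unemployment insurance (employee share): $5579.03 × 0.0069 = $38.50
SDI: $5579.03 × 0.01 = $55.79
Employee stock purchase plan: $308.83
Wage garnishment: $5579.03 × 0.045 = $251.06
Total deductions = $125.74 + $69.84 + $433.37 + $861.35 + $38.50 + $55.79 + $308.83 + $251.06 = $2144.48
Net pay = $5579.03 − $2144.48 = $3434.55

$3434.55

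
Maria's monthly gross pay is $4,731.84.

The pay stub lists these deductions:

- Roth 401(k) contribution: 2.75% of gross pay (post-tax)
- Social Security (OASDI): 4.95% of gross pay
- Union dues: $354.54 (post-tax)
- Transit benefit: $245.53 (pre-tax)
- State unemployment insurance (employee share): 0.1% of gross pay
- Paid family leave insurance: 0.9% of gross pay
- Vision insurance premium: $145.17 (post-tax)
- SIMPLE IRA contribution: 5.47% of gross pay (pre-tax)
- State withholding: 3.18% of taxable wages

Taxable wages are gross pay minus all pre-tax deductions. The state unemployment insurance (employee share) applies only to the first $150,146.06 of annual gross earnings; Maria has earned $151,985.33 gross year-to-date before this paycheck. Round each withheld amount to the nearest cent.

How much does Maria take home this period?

$3,186.39

SIMPLE IRA contribution: $4,731.84 × 0.0547 = $258.83
Transit benefit: $245.53
Pre-tax total = $258.83 + $245.53 = $504.36
Taxable wages = $4,731.84 − $504.36 = $4,227.48
State withholding: $4,227.48 × 0.0318 = $134.43
State unemployment insurance (employee share): annual cap $150,146.06 already reached (YTD $151,985.33), so $0.00
Social Security (OASDI): $4,731.84 × 0.0495 = $234.23
Paid family leave insurance: $4,731.84 × 0.009 = $42.59
Union dues: $354.54
Roth 401(k) contribution: $4,731.84 × 0.0275 = $130.13
Vision insurance premium: $145.17
Total deductions = $258.83 + $245.53 + $134.43 + $0.00 + $234.23 + $42.59 + $354.54 + $130.13 + $145.17 = $1,545.45
Net pay = $4,731.84 − $1,545.45 = $3,186.39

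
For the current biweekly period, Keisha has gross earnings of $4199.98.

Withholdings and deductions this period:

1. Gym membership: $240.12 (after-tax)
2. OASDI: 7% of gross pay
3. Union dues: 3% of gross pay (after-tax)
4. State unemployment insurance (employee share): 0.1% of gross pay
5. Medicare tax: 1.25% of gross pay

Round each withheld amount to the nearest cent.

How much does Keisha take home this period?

$3483.16

Medicare tax: $4199.98 × 0.0125 = $52.50
State unemployment insurance (employee share): $4199.98 × 0.001 = $4.20
OASDI: $4199.98 × 0.07 = $294.00
Union dues: $4199.98 × 0.03 = $126.00
Gym membership: $240.12
Total deductions = $52.50 + $4.20 + $294.00 + $126.00 + $240.12 = $716.82
Net pay = $4199.98 − $716.82 = $3483.16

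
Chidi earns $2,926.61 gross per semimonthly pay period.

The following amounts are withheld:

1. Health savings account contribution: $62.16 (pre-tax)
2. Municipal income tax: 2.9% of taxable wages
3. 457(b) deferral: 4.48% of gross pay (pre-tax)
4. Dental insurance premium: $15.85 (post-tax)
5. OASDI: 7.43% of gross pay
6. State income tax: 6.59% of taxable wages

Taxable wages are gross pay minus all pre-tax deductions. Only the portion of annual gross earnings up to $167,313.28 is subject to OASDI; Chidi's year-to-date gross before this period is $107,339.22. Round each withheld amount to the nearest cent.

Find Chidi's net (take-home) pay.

Health savings account contribution: $62.16
457(b) deferral: $2,926.61 × 0.0448 = $131.11
Pre-tax total = $62.16 + $131.11 = $193.27
Taxable wages = $2,926.61 − $193.27 = $2,733.34
Municipal income tax: $2,733.34 × 0.029 = $79.27
State income tax: $2,733.34 × 0.0659 = $180.13
OASDI: cap not yet reached, full $2,926.61 is subject → $2,926.61 × 0.0743 = $217.45
Dental insurance premium: $15.85
Total deductions = $62.16 + $131.11 + $79.27 + $180.13 + $217.45 + $15.85 = $685.97
Net pay = $2,926.61 − $685.97 = $2,240.64

$2,240.64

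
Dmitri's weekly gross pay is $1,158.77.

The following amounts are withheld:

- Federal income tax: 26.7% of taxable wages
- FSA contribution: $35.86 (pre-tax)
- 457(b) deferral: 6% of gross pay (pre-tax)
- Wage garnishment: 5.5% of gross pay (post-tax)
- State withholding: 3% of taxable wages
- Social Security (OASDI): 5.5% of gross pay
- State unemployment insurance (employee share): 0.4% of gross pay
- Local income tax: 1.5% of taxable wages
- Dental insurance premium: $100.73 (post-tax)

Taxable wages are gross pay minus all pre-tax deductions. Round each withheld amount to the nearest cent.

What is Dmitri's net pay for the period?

FSA contribution: $35.86
457(b) deferral: $1,158.77 × 0.06 = $69.53
Pre-tax total = $35.86 + $69.53 = $105.39
Taxable wages = $1,158.77 − $105.39 = $1,053.38
Local income tax: $1,053.38 × 0.015 = $15.80
State withholding: $1,053.38 × 0.03 = $31.60
Federal income tax: $1,053.38 × 0.267 = $281.25
State unemployment insurance (employee share): $1,158.77 × 0.004 = $4.64
Social Security (OASDI): $1,158.77 × 0.055 = $63.73
Dental insurance premium: $100.73
Wage garnishment: $1,158.77 × 0.055 = $63.73
Total deductions = $35.86 + $69.53 + $15.80 + $31.60 + $281.25 + $4.64 + $63.73 + $100.73 + $63.73 = $666.87
Net pay = $1,158.77 − $666.87 = $491.90

$491.90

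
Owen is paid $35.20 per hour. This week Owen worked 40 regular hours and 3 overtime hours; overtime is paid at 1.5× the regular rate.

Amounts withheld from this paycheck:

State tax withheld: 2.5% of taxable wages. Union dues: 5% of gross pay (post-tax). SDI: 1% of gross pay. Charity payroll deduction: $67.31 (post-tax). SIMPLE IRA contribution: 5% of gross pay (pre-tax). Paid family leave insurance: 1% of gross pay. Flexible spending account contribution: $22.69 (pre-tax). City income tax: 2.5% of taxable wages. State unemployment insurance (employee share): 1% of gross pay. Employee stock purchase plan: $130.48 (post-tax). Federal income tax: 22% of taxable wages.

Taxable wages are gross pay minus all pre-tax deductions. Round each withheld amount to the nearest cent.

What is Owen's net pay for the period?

$746.65

Regular pay: 40 × $35.20 = $1,408.00
Overtime pay: 3 × $35.20 × 1.5 = $158.40
Gross pay = $1,408.00 + $158.40 = $1,566.40
Flexible spending account contribution: $22.69
SIMPLE IRA contribution: $1,566.40 × 0.05 = $78.32
Pre-tax total = $22.69 + $78.32 = $101.01
Taxable wages = $1,566.40 − $101.01 = $1,465.39
Federal income tax: $1,465.39 × 0.22 = $322.39
City income tax: $1,465.39 × 0.025 = $36.63
State tax withheld: $1,465.39 × 0.025 = $36.63
State unemployment insurance (employee share): $1,566.40 × 0.01 = $15.66
SDI: $1,566.40 × 0.01 = $15.66
Paid family leave insurance: $1,566.40 × 0.01 = $15.66
Union dues: $1,566.40 × 0.05 = $78.32
Employee stock purchase plan: $130.48
Charity payroll deduction: $67.31
Total deductions = $22.69 + $78.32 + $322.39 + $36.63 + $36.63 + $15.66 + $15.66 + $15.66 + $78.32 + $130.48 + $67.31 = $819.75
Net pay = $1,566.40 − $819.75 = $746.65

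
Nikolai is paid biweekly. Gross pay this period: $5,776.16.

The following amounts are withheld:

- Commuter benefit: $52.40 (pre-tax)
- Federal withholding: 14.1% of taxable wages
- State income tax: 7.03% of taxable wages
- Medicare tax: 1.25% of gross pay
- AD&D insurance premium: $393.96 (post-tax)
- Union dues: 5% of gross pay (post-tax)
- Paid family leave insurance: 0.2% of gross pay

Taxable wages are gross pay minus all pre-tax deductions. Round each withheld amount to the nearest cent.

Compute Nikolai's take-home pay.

$3,747.81

Commuter benefit: $52.40
Taxable wages = $5,776.16 − $52.40 = $5,723.76
State income tax: $5,723.76 × 0.0703 = $402.38
Federal withholding: $5,723.76 × 0.141 = $807.05
Medicare tax: $5,776.16 × 0.0125 = $72.20
Paid family leave insurance: $5,776.16 × 0.002 = $11.55
Union dues: $5,776.16 × 0.05 = $288.81
AD&D insurance premium: $393.96
Total deductions = $52.40 + $402.38 + $807.05 + $72.20 + $11.55 + $288.81 + $393.96 = $2,028.35
Net pay = $5,776.16 − $2,028.35 = $3,747.81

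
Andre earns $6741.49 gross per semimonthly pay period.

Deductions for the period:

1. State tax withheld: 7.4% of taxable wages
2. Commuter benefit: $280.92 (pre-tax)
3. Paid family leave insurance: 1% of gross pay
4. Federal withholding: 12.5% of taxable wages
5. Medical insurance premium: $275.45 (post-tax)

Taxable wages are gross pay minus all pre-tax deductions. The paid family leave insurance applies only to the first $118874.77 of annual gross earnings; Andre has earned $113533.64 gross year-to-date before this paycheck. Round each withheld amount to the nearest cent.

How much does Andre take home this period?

Commuter benefit: $280.92
Taxable wages = $6741.49 − $280.92 = $6460.57
Federal withholding: $6460.57 × 0.125 = $807.57
State tax withheld: $6460.57 × 0.074 = $478.08
Paid family leave insurance: only $118874.77 − $113533.64 = $5341.13 of this check is subject → $5341.13 × 0.01 = $53.41
Medical insurance premium: $275.45
Total deductions = $280.92 + $807.57 + $478.08 + $53.41 + $275.45 = $1895.43
Net pay = $6741.49 − $1895.43 = $4846.06

$4846.06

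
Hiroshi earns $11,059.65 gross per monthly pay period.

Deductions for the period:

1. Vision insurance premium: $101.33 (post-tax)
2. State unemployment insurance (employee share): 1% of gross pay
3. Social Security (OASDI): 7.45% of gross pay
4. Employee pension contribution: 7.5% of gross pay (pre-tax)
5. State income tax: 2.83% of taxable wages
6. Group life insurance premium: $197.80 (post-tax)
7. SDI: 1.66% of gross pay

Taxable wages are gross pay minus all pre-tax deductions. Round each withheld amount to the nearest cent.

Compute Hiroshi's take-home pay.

Employee pension contribution: $11,059.65 × 0.075 = $829.47
Taxable wages = $11,059.65 − $829.47 = $10,230.18
State income tax: $10,230.18 × 0.0283 = $289.51
Social Security (OASDI): $11,059.65 × 0.0745 = $823.94
State unemployment insurance (employee share): $11,059.65 × 0.01 = $110.60
SDI: $11,059.65 × 0.0166 = $183.59
Vision insurance premium: $101.33
Group life insurance premium: $197.80
Total deductions = $829.47 + $289.51 + $823.94 + $110.60 + $183.59 + $101.33 + $197.80 = $2,536.24
Net pay = $11,059.65 − $2,536.24 = $8,523.41

$8,523.41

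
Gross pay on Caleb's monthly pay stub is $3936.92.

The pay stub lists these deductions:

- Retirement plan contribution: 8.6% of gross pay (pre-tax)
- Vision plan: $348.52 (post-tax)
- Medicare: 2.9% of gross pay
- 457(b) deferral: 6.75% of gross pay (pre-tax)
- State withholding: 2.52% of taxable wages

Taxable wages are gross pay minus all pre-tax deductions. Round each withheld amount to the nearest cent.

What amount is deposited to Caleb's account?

$2785.93

Retirement plan contribution: $3936.92 × 0.086 = $338.58
457(b) deferral: $3936.92 × 0.0675 = $265.74
Pre-tax total = $338.58 + $265.74 = $604.32
Taxable wages = $3936.92 − $604.32 = $3332.60
State withholding: $3332.60 × 0.0252 = $83.98
Medicare: $3936.92 × 0.029 = $114.17
Vision plan: $348.52
Total deductions = $338.58 + $265.74 + $83.98 + $114.17 + $348.52 = $1150.99
Net pay = $3936.92 − $1150.99 = $2785.93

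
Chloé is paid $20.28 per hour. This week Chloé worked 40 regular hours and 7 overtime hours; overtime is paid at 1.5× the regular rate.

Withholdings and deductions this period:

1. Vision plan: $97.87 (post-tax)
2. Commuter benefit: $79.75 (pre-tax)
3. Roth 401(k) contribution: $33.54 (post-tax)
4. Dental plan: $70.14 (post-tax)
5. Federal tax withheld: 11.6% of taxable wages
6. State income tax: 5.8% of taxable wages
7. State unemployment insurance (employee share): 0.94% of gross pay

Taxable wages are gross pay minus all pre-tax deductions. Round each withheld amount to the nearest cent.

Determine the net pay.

$568.89

Regular pay: 40 × $20.28 = $811.20
Overtime pay: 7 × $20.28 × 1.5 = $212.94
Gross pay = $811.20 + $212.94 = $1,024.14
Commuter benefit: $79.75
Taxable wages = $1,024.14 − $79.75 = $944.39
State income tax: $944.39 × 0.058 = $54.77
Federal tax withheld: $944.39 × 0.116 = $109.55
State unemployment insurance (employee share): $1,024.14 × 0.0094 = $9.63
Roth 401(k) contribution: $33.54
Vision plan: $97.87
Dental plan: $70.14
Total deductions = $79.75 + $54.77 + $109.55 + $9.63 + $33.54 + $97.87 + $70.14 = $455.25
Net pay = $1,024.14 − $455.25 = $568.89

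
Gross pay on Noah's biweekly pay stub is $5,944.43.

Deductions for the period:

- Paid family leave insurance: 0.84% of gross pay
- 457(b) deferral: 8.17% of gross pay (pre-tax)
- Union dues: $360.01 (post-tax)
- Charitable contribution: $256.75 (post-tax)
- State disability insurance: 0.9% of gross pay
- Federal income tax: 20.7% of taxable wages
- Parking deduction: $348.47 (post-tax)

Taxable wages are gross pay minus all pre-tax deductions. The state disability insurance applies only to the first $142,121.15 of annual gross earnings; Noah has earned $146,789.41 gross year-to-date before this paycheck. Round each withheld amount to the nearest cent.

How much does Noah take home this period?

457(b) deferral: $5,944.43 × 0.0817 = $485.66
Taxable wages = $5,944.43 − $485.66 = $5,458.77
Federal income tax: $5,458.77 × 0.207 = $1,129.97
Paid family leave insurance: $5,944.43 × 0.0084 = $49.93
State disability insurance: annual cap $142,121.15 already reached (YTD $146,789.41), so $0.00
Parking deduction: $348.47
Union dues: $360.01
Charitable contribution: $256.75
Total deductions = $485.66 + $1,129.97 + $49.93 + $0.00 + $348.47 + $360.01 + $256.75 = $2,630.79
Net pay = $5,944.43 − $2,630.79 = $3,313.64

$3,313.64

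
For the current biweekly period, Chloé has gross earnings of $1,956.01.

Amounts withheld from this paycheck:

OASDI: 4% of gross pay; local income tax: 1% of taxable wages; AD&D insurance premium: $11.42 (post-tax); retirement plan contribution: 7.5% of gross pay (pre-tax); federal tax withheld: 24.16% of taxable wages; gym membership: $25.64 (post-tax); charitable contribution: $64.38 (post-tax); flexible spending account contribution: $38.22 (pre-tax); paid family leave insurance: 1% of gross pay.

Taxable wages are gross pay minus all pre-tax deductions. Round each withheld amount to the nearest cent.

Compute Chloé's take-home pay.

$1,126.24

Retirement plan contribution: $1,956.01 × 0.075 = $146.70
Flexible spending account contribution: $38.22
Pre-tax total = $146.70 + $38.22 = $184.92
Taxable wages = $1,956.01 − $184.92 = $1,771.09
Local income tax: $1,771.09 × 0.01 = $17.71
Federal tax withheld: $1,771.09 × 0.2416 = $427.90
OASDI: $1,956.01 × 0.04 = $78.24
Paid family leave insurance: $1,956.01 × 0.01 = $19.56
Charitable contribution: $64.38
Gym membership: $25.64
AD&D insurance premium: $11.42
Total deductions = $146.70 + $38.22 + $17.71 + $427.90 + $78.24 + $19.56 + $64.38 + $25.64 + $11.42 = $829.77
Net pay = $1,956.01 − $829.77 = $1,126.24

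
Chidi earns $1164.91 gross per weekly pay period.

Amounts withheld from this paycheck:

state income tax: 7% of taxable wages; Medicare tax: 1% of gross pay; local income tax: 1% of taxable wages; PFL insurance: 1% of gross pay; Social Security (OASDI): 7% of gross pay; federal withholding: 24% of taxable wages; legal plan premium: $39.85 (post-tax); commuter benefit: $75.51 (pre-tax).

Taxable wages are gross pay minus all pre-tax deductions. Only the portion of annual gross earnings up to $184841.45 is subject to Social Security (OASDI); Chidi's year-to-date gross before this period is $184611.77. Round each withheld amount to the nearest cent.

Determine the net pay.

Commuter benefit: $75.51
Taxable wages = $1164.91 − $75.51 = $1089.40
Local income tax: $1089.40 × 0.01 = $10.89
State income tax: $1089.40 × 0.07 = $76.26
Federal withholding: $1089.40 × 0.24 = $261.46
PFL insurance: $1164.91 × 0.01 = $11.65
Social Security (OASDI): only $184841.45 − $184611.77 = $229.68 of this check is subject → $229.68 × 0.07 = $16.08
Medicare tax: $1164.91 × 0.01 = $11.65
Legal plan premium: $39.85
Total deductions = $75.51 + $10.89 + $76.26 + $261.46 + $11.65 + $16.08 + $11.65 + $39.85 = $503.35
Net pay = $1164.91 − $503.35 = $661.56

$661.56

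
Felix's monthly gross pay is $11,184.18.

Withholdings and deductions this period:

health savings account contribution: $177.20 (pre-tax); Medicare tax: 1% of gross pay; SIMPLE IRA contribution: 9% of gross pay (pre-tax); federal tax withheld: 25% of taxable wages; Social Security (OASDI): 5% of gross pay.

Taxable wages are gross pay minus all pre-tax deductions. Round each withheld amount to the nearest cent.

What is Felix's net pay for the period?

SIMPLE IRA contribution: $11,184.18 × 0.09 = $1,006.58
Health savings account contribution: $177.20
Pre-tax total = $1,006.58 + $177.20 = $1,183.78
Taxable wages = $11,184.18 − $1,183.78 = $10,000.40
Federal tax withheld: $10,000.40 × 0.25 = $2,500.10
Medicare tax: $11,184.18 × 0.01 = $111.84
Social Security (OASDI): $11,184.18 × 0.05 = $559.21
Total deductions = $1,006.58 + $177.20 + $2,500.10 + $111.84 + $559.21 = $4,354.93
Net pay = $11,184.18 − $4,354.93 = $6,829.25

$6,829.25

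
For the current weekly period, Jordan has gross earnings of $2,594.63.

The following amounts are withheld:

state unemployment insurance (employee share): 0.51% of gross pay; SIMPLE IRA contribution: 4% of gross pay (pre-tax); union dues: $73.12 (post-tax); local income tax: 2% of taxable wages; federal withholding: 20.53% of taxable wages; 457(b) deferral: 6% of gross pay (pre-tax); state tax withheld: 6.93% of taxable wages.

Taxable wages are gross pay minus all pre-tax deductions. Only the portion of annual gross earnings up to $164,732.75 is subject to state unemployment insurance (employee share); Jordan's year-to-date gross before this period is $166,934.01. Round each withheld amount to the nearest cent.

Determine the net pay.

SIMPLE IRA contribution: $2,594.63 × 0.04 = $103.79
457(b) deferral: $2,594.63 × 0.06 = $155.68
Pre-tax total = $103.79 + $155.68 = $259.47
Taxable wages = $2,594.63 − $259.47 = $2,335.16
State tax withheld: $2,335.16 × 0.0693 = $161.83
Federal withholding: $2,335.16 × 0.2053 = $479.41
Local income tax: $2,335.16 × 0.02 = $46.70
State unemployment insurance (employee share): annual cap $164,732.75 already reached (YTD $166,934.01), so $0.00
Union dues: $73.12
Total deductions = $103.79 + $155.68 + $161.83 + $479.41 + $46.70 + $0.00 + $73.12 = $1,020.53
Net pay = $2,594.63 − $1,020.53 = $1,574.10

$1,574.10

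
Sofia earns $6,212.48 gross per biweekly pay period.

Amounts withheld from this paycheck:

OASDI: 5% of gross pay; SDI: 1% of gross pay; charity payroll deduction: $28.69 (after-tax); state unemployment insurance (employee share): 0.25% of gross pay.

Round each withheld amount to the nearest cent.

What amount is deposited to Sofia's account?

OASDI: $6,212.48 × 0.05 = $310.62
State unemployment insurance (employee share): $6,212.48 × 0.0025 = $15.53
SDI: $6,212.48 × 0.01 = $62.12
Charity payroll deduction: $28.69
Total deductions = $310.62 + $15.53 + $62.12 + $28.69 = $416.96
Net pay = $6,212.48 − $416.96 = $5,795.52

$5,795.52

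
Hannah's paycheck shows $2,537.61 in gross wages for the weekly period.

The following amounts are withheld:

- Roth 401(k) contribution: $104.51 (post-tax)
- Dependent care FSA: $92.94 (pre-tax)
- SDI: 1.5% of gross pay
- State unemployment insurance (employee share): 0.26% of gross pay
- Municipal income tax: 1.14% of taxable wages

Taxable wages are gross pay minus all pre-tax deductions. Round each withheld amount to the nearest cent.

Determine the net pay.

Dependent care FSA: $92.94
Taxable wages = $2,537.61 − $92.94 = $2,444.67
Municipal income tax: $2,444.67 × 0.0114 = $27.87
State unemployment insurance (employee share): $2,537.61 × 0.0026 = $6.60
SDI: $2,537.61 × 0.015 = $38.06
Roth 401(k) contribution: $104.51
Total deductions = $92.94 + $27.87 + $6.60 + $38.06 + $104.51 = $269.98
Net pay = $2,537.61 − $269.98 = $2,267.63

$2,267.63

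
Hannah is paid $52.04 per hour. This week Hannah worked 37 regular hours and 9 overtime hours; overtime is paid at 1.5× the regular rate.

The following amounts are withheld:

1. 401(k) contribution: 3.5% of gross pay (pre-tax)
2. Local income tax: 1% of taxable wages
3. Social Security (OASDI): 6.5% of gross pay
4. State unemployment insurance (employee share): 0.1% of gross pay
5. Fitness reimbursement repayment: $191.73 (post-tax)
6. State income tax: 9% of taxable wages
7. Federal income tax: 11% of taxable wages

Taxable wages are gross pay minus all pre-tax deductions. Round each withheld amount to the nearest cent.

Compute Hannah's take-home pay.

Regular pay: 37 × $52.04 = $1,925.48
Overtime pay: 9 × $52.04 × 1.5 = $702.54
Gross pay = $1,925.48 + $702.54 = $2,628.02
401(k) contribution: $2,628.02 × 0.035 = $91.98
Taxable wages = $2,628.02 − $91.98 = $2,536.04
State income tax: $2,536.04 × 0.09 = $228.24
Local income tax: $2,536.04 × 0.01 = $25.36
Federal income tax: $2,536.04 × 0.11 = $278.96
Social Security (OASDI): $2,628.02 × 0.065 = $170.82
State unemployment insurance (employee share): $2,628.02 × 0.001 = $2.63
Fitness reimbursement repayment: $191.73
Total deductions = $91.98 + $228.24 + $25.36 + $278.96 + $170.82 + $2.63 + $191.73 = $989.72
Net pay = $2,628.02 − $989.72 = $1,638.30

$1,638.30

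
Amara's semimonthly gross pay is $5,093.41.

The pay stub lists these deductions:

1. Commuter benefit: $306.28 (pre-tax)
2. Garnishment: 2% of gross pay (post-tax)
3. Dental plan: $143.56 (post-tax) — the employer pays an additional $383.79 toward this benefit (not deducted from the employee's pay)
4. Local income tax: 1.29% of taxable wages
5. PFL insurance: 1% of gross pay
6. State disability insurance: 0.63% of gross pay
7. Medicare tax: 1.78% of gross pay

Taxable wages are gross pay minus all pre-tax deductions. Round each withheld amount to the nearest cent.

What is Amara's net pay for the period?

$4,306.27

Commuter benefit: $306.28
Taxable wages = $5,093.41 − $306.28 = $4,787.13
Local income tax: $4,787.13 × 0.0129 = $61.75
Medicare tax: $5,093.41 × 0.0178 = $90.66
State disability insurance: $5,093.41 × 0.0063 = $32.09
PFL insurance: $5,093.41 × 0.01 = $50.93
Dental plan: $143.56
Garnishment: $5,093.41 × 0.02 = $101.87
(Employer's $383.79 toward dental plan is not withheld from the employee.)
Total deductions = $306.28 + $61.75 + $90.66 + $32.09 + $50.93 + $143.56 + $101.87 = $787.14
Net pay = $5,093.41 − $787.14 = $4,306.27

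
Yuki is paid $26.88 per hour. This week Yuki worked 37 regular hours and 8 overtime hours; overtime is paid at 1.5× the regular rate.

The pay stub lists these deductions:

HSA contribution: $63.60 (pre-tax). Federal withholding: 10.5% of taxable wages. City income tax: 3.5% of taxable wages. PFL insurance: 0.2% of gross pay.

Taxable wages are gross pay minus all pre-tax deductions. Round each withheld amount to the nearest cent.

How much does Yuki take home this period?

$1,075.40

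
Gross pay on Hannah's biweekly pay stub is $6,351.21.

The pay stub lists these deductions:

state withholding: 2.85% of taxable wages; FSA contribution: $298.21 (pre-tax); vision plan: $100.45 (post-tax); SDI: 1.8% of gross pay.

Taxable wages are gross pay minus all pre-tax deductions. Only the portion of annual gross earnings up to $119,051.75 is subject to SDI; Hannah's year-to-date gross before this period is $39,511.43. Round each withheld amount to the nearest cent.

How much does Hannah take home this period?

$5,665.72

FSA contribution: $298.21
Taxable wages = $6,351.21 − $298.21 = $6,053.00
State withholding: $6,053.00 × 0.0285 = $172.51
SDI: cap not yet reached, full $6,351.21 is subject → $6,351.21 × 0.018 = $114.32
Vision plan: $100.45
Total deductions = $298.21 + $172.51 + $114.32 + $100.45 = $685.49
Net pay = $6,351.21 − $685.49 = $5,665.72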